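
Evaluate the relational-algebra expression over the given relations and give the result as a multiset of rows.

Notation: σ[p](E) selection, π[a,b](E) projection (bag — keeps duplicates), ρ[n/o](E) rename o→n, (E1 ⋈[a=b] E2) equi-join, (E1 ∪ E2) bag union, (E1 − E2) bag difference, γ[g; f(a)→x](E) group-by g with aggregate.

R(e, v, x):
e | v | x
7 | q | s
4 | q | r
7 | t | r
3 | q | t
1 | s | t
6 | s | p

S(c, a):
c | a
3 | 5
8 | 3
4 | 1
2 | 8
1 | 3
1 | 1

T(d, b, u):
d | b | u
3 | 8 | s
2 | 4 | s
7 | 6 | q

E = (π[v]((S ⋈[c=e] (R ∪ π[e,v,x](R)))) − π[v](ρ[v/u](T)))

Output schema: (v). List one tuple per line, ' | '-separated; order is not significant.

Stepwise |·|:
  S → 6
  R → 6
  R → 6
  π[e,v,x](R) → 6
  (R ∪ π[e,v,x](R)) → 12
  (S ⋈[c=e] (R ∪ π[e,v,x](R))) → 8
  π[v]((S ⋈[c=e] (R ∪ π[e,v,x](R)))) → 8
  T → 3
  ρ[v/u](T) → 3
  π[v](ρ[v/u](T)) → 3
  (π[v]((S ⋈[c=e] (R ∪ π[e,v,x](R)))) − π[v](ρ[v/u](T))) → 5

== RESULT ==
v
q
q
q
s
s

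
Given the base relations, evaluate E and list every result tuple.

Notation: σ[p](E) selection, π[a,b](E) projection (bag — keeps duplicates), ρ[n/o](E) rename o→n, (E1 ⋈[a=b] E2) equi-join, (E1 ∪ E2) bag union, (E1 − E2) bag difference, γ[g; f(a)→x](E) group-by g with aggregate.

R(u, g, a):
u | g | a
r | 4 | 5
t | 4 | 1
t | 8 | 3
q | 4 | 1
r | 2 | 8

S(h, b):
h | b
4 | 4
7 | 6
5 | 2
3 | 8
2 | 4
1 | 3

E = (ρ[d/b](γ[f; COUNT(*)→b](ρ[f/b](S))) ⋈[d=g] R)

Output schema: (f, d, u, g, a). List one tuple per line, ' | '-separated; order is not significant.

Stepwise |·|:
  S → 6
  ρ[f/b](S) → 6
  γ[f; COUNT(*)→b](ρ[f/b](S)) → 5
  ρ[d/b](γ[f; COUNT(*)→b](ρ[f/b](S))) → 5
  R → 5
  (ρ[d/b](γ[f; COUNT(*)→b](ρ[f/b](S))) ⋈[d=g] R) → 1

== RESULT ==
f | d | u | g | a
4 | 2 | r | 2 | 8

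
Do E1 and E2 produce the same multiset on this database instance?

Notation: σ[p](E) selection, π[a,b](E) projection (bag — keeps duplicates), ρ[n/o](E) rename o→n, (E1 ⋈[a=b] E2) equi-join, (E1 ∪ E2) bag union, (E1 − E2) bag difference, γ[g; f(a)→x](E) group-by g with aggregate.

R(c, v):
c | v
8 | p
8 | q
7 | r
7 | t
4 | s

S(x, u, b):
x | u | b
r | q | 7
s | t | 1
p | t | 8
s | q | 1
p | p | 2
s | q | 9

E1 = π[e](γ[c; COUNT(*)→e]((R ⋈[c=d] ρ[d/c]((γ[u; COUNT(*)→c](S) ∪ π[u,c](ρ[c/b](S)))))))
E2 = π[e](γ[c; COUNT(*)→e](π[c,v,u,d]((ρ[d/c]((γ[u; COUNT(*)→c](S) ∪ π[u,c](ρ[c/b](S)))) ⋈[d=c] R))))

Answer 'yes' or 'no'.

E1 per-node cardinality:
  R → 5
  S → 6
  γ[u; COUNT(*)→c](S) → 3
  S → 6
  ρ[c/b](S) → 6
  π[u,c](ρ[c/b](S)) → 6
  (γ[u; COUNT(*)→c](S) ∪ π[u,c](ρ[c/b](S))) → 9
  ρ[d/c]((γ[u; COUNT(*)→c](S) ∪ π[u,c](ρ[c/b](S)))) → 9
  (R ⋈[c=d] ρ[d/c]((γ[u; COUNT(*)→c](S) ∪ π[u,c](ρ[c/b](S))))) → 4
  γ[c; COUNT(*)→e]((R ⋈[c=d] ρ[d/c]((γ[u; COUNT(*)→c](S) ∪ π[u,c](ρ[c/b](S)))))) → 2
  π[e](γ[c; COUNT(*)→e]((R ⋈[c=d] ρ[d/c]((γ[u; COUNT(*)→c](S) ∪ π[u,c](ρ[c/b](S))))))) → 2
E2 per-node cardinality:
  S → 6
  γ[u; COUNT(*)→c](S) → 3
  S → 6
  ρ[c/b](S) → 6
  π[u,c](ρ[c/b](S)) → 6
  (γ[u; COUNT(*)→c](S) ∪ π[u,c](ρ[c/b](S))) → 9
  ρ[d/c]((γ[u; COUNT(*)→c](S) ∪ π[u,c](ρ[c/b](S)))) → 9
  R → 5
  (ρ[d/c]((γ[u; COUNT(*)→c](S) ∪ π[u,c](ρ[c/b](S)))) ⋈[d=c] R) → 4
  π[c,v,u,d]((ρ[d/c]((γ[u; COUNT(*)→c](S) ∪ π[u,c](ρ[c/b](S)))) ⋈[d=c] R)) → 4
  γ[c; COUNT(*)→e](π[c,v,u,d]((ρ[d/c]((γ[u; COUNT(*)→c](S) ∪ π[u,c](ρ[c/b](S)))) ⋈[d=c] R))) → 2
  π[e](γ[c; COUNT(*)→e](π[c,v,u,d]((ρ[d/c]((γ[u; COUNT(*)→c](S) ∪ π[u,c](ρ[c/b](S)))) ⋈[d=c] R)))) → 2

E1 and E2 produce the same multiset:
e
2
2

yes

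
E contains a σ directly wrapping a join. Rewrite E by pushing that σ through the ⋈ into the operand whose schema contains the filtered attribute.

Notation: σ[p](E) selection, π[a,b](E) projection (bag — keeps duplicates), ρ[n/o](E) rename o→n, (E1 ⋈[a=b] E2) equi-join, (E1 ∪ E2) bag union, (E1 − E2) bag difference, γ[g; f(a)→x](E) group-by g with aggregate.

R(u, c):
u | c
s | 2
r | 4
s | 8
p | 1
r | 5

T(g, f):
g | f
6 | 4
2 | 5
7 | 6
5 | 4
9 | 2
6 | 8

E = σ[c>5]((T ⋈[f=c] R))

σ filters on c, owned by the right side.
E' = (T ⋈[f=c] σ[c>5](R))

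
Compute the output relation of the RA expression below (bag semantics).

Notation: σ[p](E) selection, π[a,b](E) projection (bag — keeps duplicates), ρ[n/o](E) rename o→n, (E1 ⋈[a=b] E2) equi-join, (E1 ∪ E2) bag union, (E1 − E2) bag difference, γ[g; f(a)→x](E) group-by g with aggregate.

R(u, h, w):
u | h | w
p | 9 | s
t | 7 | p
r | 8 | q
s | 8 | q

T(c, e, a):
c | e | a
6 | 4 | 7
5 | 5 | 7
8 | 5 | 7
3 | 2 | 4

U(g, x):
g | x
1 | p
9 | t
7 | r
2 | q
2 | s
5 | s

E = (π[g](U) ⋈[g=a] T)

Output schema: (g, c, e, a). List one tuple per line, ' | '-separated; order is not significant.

Stepwise |·|:
  U → 6
  π[g](U) → 6
  T → 4
  (π[g](U) ⋈[g=a] T) → 3

== RESULT ==
g | c | e | a
7 | 5 | 5 | 7
7 | 6 | 4 | 7
7 | 8 | 5 | 7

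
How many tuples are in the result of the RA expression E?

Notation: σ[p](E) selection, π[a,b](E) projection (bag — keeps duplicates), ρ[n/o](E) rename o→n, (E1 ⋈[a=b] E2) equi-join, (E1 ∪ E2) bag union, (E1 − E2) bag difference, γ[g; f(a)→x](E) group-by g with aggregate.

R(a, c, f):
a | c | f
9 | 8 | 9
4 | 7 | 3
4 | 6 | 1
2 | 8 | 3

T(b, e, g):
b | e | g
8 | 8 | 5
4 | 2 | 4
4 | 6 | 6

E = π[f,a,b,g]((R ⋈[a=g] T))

Subexpression sizes:
  R → 4
  T → 3
  (R ⋈[a=g] T) → 2
  π[f,a,b,g]((R ⋈[a=g] T)) → 2

|E| = 2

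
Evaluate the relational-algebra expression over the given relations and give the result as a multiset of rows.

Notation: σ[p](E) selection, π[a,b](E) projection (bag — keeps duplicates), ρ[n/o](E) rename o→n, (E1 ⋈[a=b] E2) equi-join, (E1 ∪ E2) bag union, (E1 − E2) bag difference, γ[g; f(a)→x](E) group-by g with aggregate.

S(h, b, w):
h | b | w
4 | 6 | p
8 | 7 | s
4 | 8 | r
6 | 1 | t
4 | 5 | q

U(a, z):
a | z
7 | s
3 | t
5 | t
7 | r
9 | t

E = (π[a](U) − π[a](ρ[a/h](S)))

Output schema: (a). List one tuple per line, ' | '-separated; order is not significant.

Row counts bottom-up:
  U → 5
  π[a](U) → 5
  S → 5
  ρ[a/h](S) → 5
  π[a](ρ[a/h](S)) → 5
  (π[a](U) − π[a](ρ[a/h](S))) → 5

== RESULT ==
a
3
5
7
7
9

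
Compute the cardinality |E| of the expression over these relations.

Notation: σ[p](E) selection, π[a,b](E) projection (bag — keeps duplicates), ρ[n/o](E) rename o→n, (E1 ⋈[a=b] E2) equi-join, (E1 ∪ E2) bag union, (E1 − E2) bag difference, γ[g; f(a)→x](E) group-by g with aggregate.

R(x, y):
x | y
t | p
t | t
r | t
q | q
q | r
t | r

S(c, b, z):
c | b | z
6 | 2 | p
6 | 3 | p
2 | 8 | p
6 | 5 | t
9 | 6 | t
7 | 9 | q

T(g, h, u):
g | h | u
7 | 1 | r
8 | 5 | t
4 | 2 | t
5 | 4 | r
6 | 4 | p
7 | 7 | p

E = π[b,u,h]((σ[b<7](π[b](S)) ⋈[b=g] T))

Stepwise |·|:
  S → 6
  π[b](S) → 6
  σ[b<7](π[b](S)) → 4
  T → 6
  (σ[b<7](π[b](S)) ⋈[b=g] T) → 2
  π[b,u,h]((σ[b<7](π[b](S)) ⋈[b=g] T)) → 2

|E| = 2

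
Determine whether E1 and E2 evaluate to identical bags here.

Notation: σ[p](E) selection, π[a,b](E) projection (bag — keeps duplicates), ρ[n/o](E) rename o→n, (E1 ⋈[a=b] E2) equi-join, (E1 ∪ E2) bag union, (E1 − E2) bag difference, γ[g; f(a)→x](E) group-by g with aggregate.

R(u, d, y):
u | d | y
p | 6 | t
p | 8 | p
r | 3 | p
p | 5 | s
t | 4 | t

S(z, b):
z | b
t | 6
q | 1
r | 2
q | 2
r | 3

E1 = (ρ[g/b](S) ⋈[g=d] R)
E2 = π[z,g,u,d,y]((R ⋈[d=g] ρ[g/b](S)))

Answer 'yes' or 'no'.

E1 per-node cardinality:
  S → 5
  ρ[g/b](S) → 5
  R → 5
  (ρ[g/b](S) ⋈[g=d] R) → 2
E2 per-node cardinality:
  R → 5
  S → 5
  ρ[g/b](S) → 5
  (R ⋈[d=g] ρ[g/b](S)) → 2
  π[z,g,u,d,y]((R ⋈[d=g] ρ[g/b](S))) → 2

E1 and E2 produce the same multiset:
z | g | u | d | y
r | 3 | r | 3 | p
t | 6 | p | 6 | t

yes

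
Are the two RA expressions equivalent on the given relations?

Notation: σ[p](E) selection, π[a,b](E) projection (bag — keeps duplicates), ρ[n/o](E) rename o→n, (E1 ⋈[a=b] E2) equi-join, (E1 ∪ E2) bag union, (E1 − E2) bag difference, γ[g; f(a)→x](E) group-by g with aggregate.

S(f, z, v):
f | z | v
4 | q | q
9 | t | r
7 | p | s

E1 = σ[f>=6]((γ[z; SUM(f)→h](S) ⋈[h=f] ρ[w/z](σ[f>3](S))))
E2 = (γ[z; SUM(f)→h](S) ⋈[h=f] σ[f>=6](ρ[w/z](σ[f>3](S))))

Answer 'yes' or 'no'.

E1 stepwise |·|:
  S → 3
  γ[z; SUM(f)→h](S) → 3
  S → 3
  σ[f>3](S) → 3
  ρ[w/z](σ[f>3](S)) → 3
  (γ[z; SUM(f)→h](S) ⋈[h=f] ρ[w/z](σ[f>3](S))) → 3
  σ[f>=6]((γ[z; SUM(f)→h](S) ⋈[h=f] ρ[w/z](σ[f>3](S)))) → 2
E2 stepwise |·|:
  S → 3
  γ[z; SUM(f)→h](S) → 3
  S → 3
  σ[f>3](S) → 3
  ρ[w/z](σ[f>3](S)) → 3
  σ[f>=6](ρ[w/z](σ[f>3](S))) → 2
  (γ[z; SUM(f)→h](S) ⋈[h=f] σ[f>=6](ρ[w/z](σ[f>3](S)))) → 2

E1 and E2 produce the same multiset:
z | h | f | w | v
p | 7 | 7 | p | s
t | 9 | 9 | t | r

yes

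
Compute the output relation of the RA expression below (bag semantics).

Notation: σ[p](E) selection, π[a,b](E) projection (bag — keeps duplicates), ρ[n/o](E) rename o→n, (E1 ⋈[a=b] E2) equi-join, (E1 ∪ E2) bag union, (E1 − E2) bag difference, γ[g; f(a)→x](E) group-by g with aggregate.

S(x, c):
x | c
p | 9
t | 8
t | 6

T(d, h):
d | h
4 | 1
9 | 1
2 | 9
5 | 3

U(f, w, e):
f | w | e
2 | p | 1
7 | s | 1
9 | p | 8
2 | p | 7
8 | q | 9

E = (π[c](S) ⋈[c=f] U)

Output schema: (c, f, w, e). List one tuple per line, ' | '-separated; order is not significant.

Per-node cardinality:
  S → 3
  π[c](S) → 3
  U → 5
  (π[c](S) ⋈[c=f] U) → 2

== RESULT ==
c | f | w | e
8 | 8 | q | 9
9 | 9 | p | 8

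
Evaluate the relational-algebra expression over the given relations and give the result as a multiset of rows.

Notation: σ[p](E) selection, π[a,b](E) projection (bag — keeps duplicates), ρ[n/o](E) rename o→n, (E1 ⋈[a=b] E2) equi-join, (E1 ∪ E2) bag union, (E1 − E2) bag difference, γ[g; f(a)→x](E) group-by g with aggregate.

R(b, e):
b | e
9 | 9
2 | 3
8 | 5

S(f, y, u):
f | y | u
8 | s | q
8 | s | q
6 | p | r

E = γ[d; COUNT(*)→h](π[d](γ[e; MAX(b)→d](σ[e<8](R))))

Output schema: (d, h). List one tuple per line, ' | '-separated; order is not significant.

Subexpression sizes:
  R → 3
  σ[e<8](R) → 2
  γ[e; MAX(b)→d](σ[e<8](R)) → 2
  π[d](γ[e; MAX(b)→d](σ[e<8](R))) → 2
  γ[d; COUNT(*)→h](π[d](γ[e; MAX(b)→d](σ[e<8](R)))) → 2

== RESULT ==
d | h
2 | 1
8 | 1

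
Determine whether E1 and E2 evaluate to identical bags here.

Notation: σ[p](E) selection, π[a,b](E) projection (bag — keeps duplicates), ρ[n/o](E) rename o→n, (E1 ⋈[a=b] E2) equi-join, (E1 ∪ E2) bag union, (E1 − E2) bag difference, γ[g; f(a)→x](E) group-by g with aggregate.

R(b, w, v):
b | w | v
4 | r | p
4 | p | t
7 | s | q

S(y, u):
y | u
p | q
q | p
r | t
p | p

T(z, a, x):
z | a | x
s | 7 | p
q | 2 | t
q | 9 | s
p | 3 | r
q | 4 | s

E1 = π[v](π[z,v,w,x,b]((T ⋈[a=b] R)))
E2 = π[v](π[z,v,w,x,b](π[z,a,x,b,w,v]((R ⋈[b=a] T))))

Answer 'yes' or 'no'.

E1 subexpression sizes:
  T → 5
  R → 3
  (T ⋈[a=b] R) → 3
  π[z,v,w,x,b]((T ⋈[a=b] R)) → 3
  π[v](π[z,v,w,x,b]((T ⋈[a=b] R))) → 3
E2 subexpression sizes:
  R → 3
  T → 5
  (R ⋈[b=a] T) → 3
  π[z,a,x,b,w,v]((R ⋈[b=a] T)) → 3
  π[z,v,w,x,b](π[z,a,x,b,w,v]((R ⋈[b=a] T))) → 3
  π[v](π[z,v,w,x,b](π[z,a,x,b,w,v]((R ⋈[b=a] T)))) → 3

E1 and E2 produce the same multiset:
v
p
q
t

yes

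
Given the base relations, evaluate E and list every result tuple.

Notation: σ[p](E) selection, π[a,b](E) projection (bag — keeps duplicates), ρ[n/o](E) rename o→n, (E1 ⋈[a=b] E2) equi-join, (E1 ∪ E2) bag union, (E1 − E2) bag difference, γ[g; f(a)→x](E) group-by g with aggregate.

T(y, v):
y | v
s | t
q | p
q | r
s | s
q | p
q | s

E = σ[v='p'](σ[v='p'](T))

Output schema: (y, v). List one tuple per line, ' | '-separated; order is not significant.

Subexpression sizes:
  T → 6
  σ[v='p'](T) → 2
  σ[v='p'](σ[v='p'](T)) → 2

== RESULT ==
y | v
q | p
q | p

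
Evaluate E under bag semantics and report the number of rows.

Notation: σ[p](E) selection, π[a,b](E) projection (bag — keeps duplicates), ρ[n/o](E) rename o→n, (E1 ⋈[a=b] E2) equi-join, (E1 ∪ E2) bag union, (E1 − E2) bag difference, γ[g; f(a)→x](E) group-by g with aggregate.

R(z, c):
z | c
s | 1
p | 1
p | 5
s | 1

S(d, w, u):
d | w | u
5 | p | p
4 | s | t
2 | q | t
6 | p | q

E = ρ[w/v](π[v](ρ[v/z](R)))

Subexpression sizes:
  R → 4
  ρ[v/z](R) → 4
  π[v](ρ[v/z](R)) → 4
  ρ[w/v](π[v](ρ[v/z](R))) → 4

|E| = 4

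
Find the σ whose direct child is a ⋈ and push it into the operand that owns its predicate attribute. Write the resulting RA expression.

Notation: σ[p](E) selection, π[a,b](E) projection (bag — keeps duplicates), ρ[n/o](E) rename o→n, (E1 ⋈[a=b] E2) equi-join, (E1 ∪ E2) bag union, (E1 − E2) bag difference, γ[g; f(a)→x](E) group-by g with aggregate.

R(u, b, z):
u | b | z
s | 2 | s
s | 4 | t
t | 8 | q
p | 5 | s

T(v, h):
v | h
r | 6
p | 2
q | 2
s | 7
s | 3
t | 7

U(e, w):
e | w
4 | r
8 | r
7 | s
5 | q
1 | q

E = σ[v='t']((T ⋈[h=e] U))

σ filters on v, owned by the left side.
E' = (σ[v='t'](T) ⋈[h=e] U)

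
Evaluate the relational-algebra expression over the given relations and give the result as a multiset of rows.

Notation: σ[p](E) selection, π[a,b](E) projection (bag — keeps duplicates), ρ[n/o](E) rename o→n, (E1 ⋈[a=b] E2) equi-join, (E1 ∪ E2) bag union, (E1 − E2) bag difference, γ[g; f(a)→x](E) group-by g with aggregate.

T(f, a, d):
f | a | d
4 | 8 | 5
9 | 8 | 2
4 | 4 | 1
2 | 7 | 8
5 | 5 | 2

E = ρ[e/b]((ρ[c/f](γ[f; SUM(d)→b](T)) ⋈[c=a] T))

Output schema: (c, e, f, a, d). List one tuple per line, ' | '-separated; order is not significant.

Subexpression sizes:
  T → 5
  γ[f; SUM(d)→b](T) → 4
  ρ[c/f](γ[f; SUM(d)→b](T)) → 4
  T → 5
  (ρ[c/f](γ[f; SUM(d)→b](T)) ⋈[c=a] T) → 2
  ρ[e/b]((ρ[c/f](γ[f; SUM(d)→b](T)) ⋈[c=a] T)) → 2

== RESULT ==
c | e | f | a | d
4 | 6 | 4 | 4 | 1
5 | 2 | 5 | 5 | 2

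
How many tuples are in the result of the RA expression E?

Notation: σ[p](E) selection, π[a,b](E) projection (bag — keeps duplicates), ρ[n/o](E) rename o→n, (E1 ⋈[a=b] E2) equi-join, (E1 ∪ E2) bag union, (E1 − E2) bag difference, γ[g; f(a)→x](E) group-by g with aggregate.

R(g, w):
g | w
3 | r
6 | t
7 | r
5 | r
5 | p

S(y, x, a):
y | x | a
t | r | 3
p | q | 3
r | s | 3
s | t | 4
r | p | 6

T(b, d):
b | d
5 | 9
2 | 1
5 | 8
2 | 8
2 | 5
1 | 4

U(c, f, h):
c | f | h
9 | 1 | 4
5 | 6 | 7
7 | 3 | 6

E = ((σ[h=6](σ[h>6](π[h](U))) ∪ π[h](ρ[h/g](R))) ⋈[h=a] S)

Subexpression sizes:
  U → 3
  π[h](U) → 3
  σ[h>6](π[h](U)) → 1
  σ[h=6](σ[h>6](π[h](U))) → 0
  R → 5
  ρ[h/g](R) → 5
  π[h](ρ[h/g](R)) → 5
  (σ[h=6](σ[h>6](π[h](U))) ∪ π[h](ρ[h/g](R))) → 5
  S → 5
  ((σ[h=6](σ[h>6](π[h](U))) ∪ π[h](ρ[h/g](R))) ⋈[h=a] S) → 4

|E| = 4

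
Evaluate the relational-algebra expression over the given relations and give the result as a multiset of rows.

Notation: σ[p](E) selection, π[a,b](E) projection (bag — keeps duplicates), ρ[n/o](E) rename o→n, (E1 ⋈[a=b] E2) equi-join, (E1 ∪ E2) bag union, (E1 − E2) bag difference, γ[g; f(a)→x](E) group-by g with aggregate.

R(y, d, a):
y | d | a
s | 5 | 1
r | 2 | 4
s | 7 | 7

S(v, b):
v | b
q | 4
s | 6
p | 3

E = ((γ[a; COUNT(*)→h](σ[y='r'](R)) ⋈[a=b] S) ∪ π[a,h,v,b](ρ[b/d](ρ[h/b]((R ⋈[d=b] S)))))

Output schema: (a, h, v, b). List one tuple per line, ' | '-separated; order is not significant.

Subexpression sizes:
  R → 3
  σ[y='r'](R) → 1
  γ[a; COUNT(*)→h](σ[y='r'](R)) → 1
  S → 3
  (γ[a; COUNT(*)→h](σ[y='r'](R)) ⋈[a=b] S) → 1
  R → 3
  S → 3
  (R ⋈[d=b] S) → 0
  ρ[h/b]((R ⋈[d=b] S)) → 0
  ρ[b/d](ρ[h/b]((R ⋈[d=b] S))) → 0
  π[a,h,v,b](ρ[b/d](ρ[h/b]((R ⋈[d=b] S)))) → 0
  ((γ[a; COUNT(*)→h](σ[y='r'](R)) ⋈[a=b] S) ∪ π[a,h,v,b](ρ[b/d](ρ[h/b]((R ⋈[d=b] S))))) → 1

== RESULT ==
a | h | v | b
4 | 1 | q | 4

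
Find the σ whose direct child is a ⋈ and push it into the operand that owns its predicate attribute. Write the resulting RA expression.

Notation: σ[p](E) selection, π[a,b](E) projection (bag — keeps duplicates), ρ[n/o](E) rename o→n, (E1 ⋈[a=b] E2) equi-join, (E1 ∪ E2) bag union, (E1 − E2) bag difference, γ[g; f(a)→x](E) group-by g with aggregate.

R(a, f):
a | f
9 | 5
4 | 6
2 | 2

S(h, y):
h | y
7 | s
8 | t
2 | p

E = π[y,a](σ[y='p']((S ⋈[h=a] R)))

σ filters on y, owned by the left side.
E' = π[y,a]((σ[y='p'](S) ⋈[h=a] R))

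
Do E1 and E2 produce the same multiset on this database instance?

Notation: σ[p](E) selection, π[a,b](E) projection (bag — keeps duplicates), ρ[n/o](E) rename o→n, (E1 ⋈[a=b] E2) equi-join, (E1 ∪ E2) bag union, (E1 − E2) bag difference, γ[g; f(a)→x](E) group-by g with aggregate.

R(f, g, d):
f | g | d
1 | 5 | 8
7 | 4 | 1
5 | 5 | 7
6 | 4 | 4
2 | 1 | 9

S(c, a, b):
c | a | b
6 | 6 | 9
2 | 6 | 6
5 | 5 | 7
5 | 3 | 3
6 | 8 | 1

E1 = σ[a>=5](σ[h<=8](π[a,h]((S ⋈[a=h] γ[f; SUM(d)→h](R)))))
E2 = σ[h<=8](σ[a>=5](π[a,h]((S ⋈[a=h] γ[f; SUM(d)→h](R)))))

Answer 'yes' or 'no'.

E1 subexpression sizes:
  S → 5
  R → 5
  γ[f; SUM(d)→h](R) → 5
  (S ⋈[a=h] γ[f; SUM(d)→h](R)) → 1
  π[a,h]((S ⋈[a=h] γ[f; SUM(d)→h](R))) → 1
  σ[h<=8](π[a,h]((S ⋈[a=h] γ[f; SUM(d)→h](R)))) → 1
  σ[a>=5](σ[h<=8](π[a,h]((S ⋈[a=h] γ[f; SUM(d)→h](R))))) → 1
E2 subexpression sizes:
  S → 5
  R → 5
  γ[f; SUM(d)→h](R) → 5
  (S ⋈[a=h] γ[f; SUM(d)→h](R)) → 1
  π[a,h]((S ⋈[a=h] γ[f; SUM(d)→h](R))) → 1
  σ[a>=5](π[a,h]((S ⋈[a=h] γ[f; SUM(d)→h](R)))) → 1
  σ[h<=8](σ[a>=5](π[a,h]((S ⋈[a=h] γ[f; SUM(d)→h](R))))) → 1

E1 and E2 produce the same multiset:
a | h
8 | 8

yes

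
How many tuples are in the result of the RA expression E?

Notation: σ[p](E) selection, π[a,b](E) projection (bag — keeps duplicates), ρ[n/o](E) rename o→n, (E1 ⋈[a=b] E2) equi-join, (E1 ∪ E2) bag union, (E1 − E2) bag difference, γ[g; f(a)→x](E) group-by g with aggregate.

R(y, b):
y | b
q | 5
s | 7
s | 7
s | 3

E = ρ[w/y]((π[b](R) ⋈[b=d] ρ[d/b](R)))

Per-node cardinality:
  R → 4
  π[b](R) → 4
  R → 4
  ρ[d/b](R) → 4
  (π[b](R) ⋈[b=d] ρ[d/b](R)) → 6
  ρ[w/y]((π[b](R) ⋈[b=d] ρ[d/b](R))) → 6

|E| = 6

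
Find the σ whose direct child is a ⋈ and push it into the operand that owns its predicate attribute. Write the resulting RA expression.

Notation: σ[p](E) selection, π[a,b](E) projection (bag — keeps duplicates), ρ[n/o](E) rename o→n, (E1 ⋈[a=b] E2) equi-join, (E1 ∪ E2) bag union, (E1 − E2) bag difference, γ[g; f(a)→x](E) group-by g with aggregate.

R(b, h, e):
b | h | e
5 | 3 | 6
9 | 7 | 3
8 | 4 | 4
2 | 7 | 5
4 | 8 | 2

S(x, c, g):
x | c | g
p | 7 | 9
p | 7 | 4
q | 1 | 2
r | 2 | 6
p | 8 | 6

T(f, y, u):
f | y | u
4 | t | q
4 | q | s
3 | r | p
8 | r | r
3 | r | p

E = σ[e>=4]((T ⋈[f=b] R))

σ filters on e, owned by the right side.
E' = (T ⋈[f=b] σ[e>=4](R))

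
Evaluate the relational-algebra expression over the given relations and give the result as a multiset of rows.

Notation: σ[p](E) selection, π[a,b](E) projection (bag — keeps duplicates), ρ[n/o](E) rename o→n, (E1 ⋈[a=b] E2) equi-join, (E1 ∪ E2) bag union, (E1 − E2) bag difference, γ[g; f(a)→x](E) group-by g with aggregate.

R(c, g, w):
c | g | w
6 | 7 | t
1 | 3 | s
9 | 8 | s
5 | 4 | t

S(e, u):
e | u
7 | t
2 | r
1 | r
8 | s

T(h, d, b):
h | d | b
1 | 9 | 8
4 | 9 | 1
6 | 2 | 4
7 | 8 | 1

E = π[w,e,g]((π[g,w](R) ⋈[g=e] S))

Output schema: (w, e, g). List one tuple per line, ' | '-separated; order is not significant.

Stepwise |·|:
  R → 4
  π[g,w](R) → 4
  S → 4
  (π[g,w](R) ⋈[g=e] S) → 2
  π[w,e,g]((π[g,w](R) ⋈[g=e] S)) → 2

== RESULT ==
w | e | g
s | 8 | 8
t | 7 | 7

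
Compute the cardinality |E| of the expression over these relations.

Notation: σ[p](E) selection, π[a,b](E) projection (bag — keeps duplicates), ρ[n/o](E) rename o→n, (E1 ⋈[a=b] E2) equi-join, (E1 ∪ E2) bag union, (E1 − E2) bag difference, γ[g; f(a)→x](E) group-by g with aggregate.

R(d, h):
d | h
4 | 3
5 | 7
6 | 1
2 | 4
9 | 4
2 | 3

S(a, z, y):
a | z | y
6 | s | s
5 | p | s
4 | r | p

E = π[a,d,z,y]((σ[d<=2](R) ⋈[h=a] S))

Per-node cardinality:
  R → 6
  σ[d<=2](R) → 2
  S → 3
  (σ[d<=2](R) ⋈[h=a] S) → 1
  π[a,d,z,y]((σ[d<=2](R) ⋈[h=a] S)) → 1

|E| = 1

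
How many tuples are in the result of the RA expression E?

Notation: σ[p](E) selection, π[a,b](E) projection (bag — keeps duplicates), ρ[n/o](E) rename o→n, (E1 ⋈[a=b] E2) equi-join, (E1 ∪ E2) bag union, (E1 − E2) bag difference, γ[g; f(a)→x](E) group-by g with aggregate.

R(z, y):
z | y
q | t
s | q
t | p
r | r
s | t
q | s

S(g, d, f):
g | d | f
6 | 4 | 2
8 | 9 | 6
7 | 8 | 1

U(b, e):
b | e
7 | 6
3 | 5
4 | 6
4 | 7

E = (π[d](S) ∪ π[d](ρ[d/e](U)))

Per-node cardinality:
  S → 3
  π[d](S) → 3
  U → 4
  ρ[d/e](U) → 4
  π[d](ρ[d/e](U)) → 4
  (π[d](S) ∪ π[d](ρ[d/e](U))) → 7

|E| = 7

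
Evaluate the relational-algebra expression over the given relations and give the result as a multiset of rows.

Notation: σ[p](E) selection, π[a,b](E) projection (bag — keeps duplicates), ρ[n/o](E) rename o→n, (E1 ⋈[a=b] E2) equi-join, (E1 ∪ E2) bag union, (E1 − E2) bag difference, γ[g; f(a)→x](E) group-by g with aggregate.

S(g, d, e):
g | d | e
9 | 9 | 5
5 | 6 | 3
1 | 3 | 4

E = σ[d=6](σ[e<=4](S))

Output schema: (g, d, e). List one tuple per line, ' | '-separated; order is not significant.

Per-node cardinality:
  S → 3
  σ[e<=4](S) → 2
  σ[d=6](σ[e<=4](S)) → 1

== RESULT ==
g | d | e
5 | 6 | 3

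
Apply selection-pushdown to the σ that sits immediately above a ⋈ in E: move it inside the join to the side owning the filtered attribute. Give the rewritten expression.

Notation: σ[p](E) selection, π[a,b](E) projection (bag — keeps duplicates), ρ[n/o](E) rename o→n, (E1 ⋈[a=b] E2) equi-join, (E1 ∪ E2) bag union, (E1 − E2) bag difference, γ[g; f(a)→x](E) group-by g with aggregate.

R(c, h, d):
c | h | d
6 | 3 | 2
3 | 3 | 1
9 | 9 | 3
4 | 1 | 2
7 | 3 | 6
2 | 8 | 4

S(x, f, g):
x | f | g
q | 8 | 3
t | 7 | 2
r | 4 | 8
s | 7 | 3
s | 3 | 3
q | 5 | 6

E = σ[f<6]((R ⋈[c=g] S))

σ filters on f, owned by the right side.
E' = (R ⋈[c=g] σ[f<6](S))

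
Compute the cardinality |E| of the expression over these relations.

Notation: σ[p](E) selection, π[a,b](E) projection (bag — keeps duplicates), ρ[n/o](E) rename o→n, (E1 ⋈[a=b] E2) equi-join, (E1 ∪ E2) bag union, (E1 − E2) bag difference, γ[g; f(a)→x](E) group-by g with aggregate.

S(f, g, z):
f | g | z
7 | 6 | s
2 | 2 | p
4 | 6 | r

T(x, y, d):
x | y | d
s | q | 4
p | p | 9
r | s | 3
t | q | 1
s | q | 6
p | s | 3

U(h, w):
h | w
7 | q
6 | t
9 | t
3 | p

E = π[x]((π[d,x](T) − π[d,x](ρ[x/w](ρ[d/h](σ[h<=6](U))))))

Stepwise |·|:
  T → 6
  π[d,x](T) → 6
  U → 4
  σ[h<=6](U) → 2
  ρ[d/h](σ[h<=6](U)) → 2
  ρ[x/w](ρ[d/h](σ[h<=6](U))) → 2
  π[d,x](ρ[x/w](ρ[d/h](σ[h<=6](U)))) → 2
  (π[d,x](T) − π[d,x](ρ[x/w](ρ[d/h](σ[h<=6](U))))) → 5
  π[x]((π[d,x](T) − π[d,x](ρ[x/w](ρ[d/h](σ[h<=6](U)))))) → 5

|E| = 5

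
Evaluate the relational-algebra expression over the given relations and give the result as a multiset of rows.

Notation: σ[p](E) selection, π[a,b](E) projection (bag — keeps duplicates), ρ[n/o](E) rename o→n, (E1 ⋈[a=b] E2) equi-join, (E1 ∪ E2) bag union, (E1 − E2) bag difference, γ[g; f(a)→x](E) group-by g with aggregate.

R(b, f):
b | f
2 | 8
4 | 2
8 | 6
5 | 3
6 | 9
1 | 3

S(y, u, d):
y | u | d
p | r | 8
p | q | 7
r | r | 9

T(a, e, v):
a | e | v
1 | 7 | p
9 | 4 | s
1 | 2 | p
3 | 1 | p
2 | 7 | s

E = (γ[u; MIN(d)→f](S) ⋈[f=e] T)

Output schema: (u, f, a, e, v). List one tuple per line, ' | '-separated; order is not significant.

Per-node cardinality:
  S → 3
  γ[u; MIN(d)→f](S) → 2
  T → 5
  (γ[u; MIN(d)→f](S) ⋈[f=e] T) → 2

== RESULT ==
u | f | a | e | v
q | 7 | 1 | 7 | p
q | 7 | 2 | 7 | s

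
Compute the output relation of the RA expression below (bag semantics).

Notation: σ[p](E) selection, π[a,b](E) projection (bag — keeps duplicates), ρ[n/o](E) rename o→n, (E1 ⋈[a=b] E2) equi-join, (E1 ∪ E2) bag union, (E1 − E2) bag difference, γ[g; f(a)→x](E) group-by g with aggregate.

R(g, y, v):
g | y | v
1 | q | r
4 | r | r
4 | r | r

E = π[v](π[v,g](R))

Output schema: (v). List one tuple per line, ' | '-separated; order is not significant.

Per-node cardinality:
  R → 3
  π[v,g](R) → 3
  π[v](π[v,g](R)) → 3

== RESULT ==
v
r
r
r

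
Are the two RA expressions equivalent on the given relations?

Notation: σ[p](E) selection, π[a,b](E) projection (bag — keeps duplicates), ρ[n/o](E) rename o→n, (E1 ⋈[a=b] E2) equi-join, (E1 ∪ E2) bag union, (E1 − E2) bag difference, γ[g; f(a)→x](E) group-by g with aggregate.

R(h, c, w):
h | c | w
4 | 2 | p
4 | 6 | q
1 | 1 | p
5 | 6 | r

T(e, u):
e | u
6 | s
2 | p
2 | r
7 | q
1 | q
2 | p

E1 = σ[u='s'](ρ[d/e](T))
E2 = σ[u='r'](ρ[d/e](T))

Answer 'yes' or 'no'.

E1 row counts bottom-up:
  T → 6
  ρ[d/e](T) → 6
  σ[u='s'](ρ[d/e](T)) → 1
E2 row counts bottom-up:
  T → 6
  ρ[d/e](T) → 6
  σ[u='r'](ρ[d/e](T)) → 1

E1 result:
d | u
6 | s
E2 result:
d | u
2 | r
Witness: (2, 'r') appears 0× in E1 but 1× in E2.

no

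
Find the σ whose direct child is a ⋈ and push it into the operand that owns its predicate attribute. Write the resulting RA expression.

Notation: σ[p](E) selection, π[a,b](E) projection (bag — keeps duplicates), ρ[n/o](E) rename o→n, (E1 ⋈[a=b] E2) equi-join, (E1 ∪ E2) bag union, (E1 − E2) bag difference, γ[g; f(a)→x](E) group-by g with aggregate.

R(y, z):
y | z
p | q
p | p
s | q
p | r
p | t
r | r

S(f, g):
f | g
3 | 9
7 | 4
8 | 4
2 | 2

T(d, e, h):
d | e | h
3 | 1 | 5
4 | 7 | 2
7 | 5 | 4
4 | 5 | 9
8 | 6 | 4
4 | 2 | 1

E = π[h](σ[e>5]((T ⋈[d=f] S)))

σ filters on e, owned by the left side.
E' = π[h]((σ[e>5](T) ⋈[d=f] S))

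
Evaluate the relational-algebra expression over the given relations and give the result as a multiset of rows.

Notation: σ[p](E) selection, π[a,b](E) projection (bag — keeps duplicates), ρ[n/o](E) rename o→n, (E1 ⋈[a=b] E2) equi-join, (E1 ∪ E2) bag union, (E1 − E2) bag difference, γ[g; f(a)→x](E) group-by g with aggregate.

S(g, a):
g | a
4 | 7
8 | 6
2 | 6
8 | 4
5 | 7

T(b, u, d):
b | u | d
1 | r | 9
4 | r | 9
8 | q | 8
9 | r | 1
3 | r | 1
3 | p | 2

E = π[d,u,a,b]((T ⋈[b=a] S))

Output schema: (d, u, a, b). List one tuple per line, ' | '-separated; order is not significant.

Stepwise |·|:
  T → 6
  S → 5
  (T ⋈[b=a] S) → 1
  π[d,u,a,b]((T ⋈[b=a] S)) → 1

== RESULT ==
d | u | a | b
9 | r | 4 | 4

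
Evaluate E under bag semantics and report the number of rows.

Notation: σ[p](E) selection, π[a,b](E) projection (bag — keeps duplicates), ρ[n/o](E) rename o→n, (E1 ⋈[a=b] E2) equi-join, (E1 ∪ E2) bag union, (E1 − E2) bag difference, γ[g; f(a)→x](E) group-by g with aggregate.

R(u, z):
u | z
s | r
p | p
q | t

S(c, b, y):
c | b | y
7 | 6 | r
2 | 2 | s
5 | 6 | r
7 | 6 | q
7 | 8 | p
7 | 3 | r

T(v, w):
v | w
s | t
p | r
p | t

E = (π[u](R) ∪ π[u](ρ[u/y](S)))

Per-node cardinality:
  R → 3
  π[u](R) → 3
  S → 6
  ρ[u/y](S) → 6
  π[u](ρ[u/y](S)) → 6
  (π[u](R) ∪ π[u](ρ[u/y](S))) → 9

|E| = 9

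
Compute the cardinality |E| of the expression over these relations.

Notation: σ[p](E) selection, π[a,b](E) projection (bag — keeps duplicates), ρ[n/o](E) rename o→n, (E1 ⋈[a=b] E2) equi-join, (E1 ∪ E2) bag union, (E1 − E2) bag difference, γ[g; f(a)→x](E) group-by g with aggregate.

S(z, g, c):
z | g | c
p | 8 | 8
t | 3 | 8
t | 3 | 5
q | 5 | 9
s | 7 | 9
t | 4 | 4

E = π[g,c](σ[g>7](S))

Subexpression sizes:
  S → 6
  σ[g>7](S) → 1
  π[g,c](σ[g>7](S)) → 1

|E| = 1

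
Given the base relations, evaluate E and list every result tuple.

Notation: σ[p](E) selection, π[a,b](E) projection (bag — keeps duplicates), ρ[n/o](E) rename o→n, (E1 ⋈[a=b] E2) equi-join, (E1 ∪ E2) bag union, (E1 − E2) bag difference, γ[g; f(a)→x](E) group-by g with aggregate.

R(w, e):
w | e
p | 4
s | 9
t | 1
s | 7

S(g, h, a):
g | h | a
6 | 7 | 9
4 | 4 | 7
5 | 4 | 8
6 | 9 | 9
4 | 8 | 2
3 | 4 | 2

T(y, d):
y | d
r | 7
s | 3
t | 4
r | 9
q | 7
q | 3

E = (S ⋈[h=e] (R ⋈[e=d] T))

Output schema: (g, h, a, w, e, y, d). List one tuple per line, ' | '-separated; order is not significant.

Stepwise |·|:
  S → 6
  R → 4
  T → 6
  (R ⋈[e=d] T) → 4
  (S ⋈[h=e] (R ⋈[e=d] T)) → 6

== RESULT ==
g | h | a | w | e | y | d
3 | 4 | 2 | p | 4 | t | 4
4 | 4 | 7 | p | 4 | t | 4
5 | 4 | 8 | p | 4 | t | 4
6 | 7 | 9 | s | 7 | q | 7
6 | 7 | 9 | s | 7 | r | 7
6 | 9 | 9 | s | 9 | r | 9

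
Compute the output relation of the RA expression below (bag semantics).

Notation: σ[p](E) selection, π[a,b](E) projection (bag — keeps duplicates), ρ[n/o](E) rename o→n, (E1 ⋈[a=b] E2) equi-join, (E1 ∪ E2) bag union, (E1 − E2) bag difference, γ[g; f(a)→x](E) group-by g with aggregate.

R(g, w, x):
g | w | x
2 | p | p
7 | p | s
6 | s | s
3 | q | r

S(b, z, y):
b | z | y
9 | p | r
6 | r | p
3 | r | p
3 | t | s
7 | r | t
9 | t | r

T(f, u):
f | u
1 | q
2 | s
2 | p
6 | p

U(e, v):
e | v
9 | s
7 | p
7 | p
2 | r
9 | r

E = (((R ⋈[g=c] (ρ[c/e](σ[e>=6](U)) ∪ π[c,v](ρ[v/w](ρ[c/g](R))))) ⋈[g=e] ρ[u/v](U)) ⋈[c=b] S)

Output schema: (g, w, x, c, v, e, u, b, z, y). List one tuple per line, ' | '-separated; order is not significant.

Stepwise |·|:
  R → 4
  U → 5
  σ[e>=6](U) → 4
  ρ[c/e](σ[e>=6](U)) → 4
  R → 4
  ρ[c/g](R) → 4
  ρ[v/w](ρ[c/g](R)) → 4
  π[c,v](ρ[v/w](ρ[c/g](R))) → 4
  (ρ[c/e](σ[e>=6](U)) ∪ π[c,v](ρ[v/w](ρ[c/g](R)))) → 8
  (R ⋈[g=c] (ρ[c/e](σ[e>=6](U)) ∪ π[c,v](ρ[v/w](ρ[c/g](R))))) → 6
  U → 5
  ρ[u/v](U) → 5
  ((R ⋈[g=c] (ρ[c/e](σ[e>=6](U)) ∪ π[c,v](ρ[v/w](ρ[c/g](R))))) ⋈[g=e] ρ[u/v](U)) → 7
  S → 6
  (((R ⋈[g=c] (ρ[c/e](σ[e>=6](U)) ∪ π[c,v](ρ[v/w](ρ[c/g](R))))) ⋈[g=e] ρ[u/v](U)) ⋈[c=b] S) → 6

== RESULT ==
g | w | x | c | v | e | u | b | z | y
7 | p | s | 7 | p | 7 | p | 7 | r | t
7 | p | s | 7 | p | 7 | p | 7 | r | t
7 | p | s | 7 | p | 7 | p | 7 | r | t
7 | p | s | 7 | p | 7 | p | 7 | r | t
7 | p | s | 7 | p | 7 | p | 7 | r | t
7 | p | s | 7 | p | 7 | p | 7 | r | t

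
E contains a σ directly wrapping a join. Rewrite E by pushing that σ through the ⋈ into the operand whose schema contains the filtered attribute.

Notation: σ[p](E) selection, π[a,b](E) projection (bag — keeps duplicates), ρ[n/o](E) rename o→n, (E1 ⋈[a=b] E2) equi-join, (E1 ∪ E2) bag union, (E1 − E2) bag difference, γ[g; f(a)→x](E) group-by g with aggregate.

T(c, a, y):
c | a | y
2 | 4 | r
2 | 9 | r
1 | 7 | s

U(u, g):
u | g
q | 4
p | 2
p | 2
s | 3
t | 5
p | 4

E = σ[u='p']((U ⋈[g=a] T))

σ filters on u, owned by the left side.
E' = (σ[u='p'](U) ⋈[g=a] T)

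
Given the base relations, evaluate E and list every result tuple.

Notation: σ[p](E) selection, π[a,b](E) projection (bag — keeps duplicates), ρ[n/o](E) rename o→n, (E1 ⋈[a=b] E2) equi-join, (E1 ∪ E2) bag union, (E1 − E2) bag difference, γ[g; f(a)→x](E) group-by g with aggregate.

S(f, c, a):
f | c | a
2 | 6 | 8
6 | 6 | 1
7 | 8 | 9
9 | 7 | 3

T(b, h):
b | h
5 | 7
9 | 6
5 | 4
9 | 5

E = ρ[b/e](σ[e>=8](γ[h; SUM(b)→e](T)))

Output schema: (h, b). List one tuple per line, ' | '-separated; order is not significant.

Stepwise |·|:
  T → 4
  γ[h; SUM(b)→e](T) → 4
  σ[e>=8](γ[h; SUM(b)→e](T)) → 2
  ρ[b/e](σ[e>=8](γ[h; SUM(b)→e](T))) → 2

== RESULT ==
h | b
5 | 9
6 | 9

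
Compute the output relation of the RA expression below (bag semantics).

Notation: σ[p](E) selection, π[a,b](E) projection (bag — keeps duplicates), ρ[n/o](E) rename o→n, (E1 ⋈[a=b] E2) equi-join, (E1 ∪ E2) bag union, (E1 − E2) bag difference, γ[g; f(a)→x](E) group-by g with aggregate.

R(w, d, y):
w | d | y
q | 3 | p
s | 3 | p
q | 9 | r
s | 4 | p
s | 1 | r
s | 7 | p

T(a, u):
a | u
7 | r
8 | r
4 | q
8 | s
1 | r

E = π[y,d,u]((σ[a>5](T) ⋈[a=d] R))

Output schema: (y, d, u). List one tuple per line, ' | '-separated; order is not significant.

Per-node cardinality:
  T → 5
  σ[a>5](T) → 3
  R → 6
  (σ[a>5](T) ⋈[a=d] R) → 1
  π[y,d,u]((σ[a>5](T) ⋈[a=d] R)) → 1

== RESULT ==
y | d | u
p | 7 | r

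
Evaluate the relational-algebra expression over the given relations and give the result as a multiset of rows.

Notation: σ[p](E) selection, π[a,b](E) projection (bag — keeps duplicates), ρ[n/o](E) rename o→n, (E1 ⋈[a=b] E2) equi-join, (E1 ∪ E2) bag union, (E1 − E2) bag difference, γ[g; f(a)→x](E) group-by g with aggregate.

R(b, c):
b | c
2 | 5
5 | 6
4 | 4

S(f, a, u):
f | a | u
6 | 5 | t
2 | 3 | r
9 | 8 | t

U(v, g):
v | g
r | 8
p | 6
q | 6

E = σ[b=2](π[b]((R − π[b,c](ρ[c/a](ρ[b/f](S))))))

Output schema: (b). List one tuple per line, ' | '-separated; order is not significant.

Per-node cardinality:
  R → 3
  S → 3
  ρ[b/f](S) → 3
  ρ[c/a](ρ[b/f](S)) → 3
  π[b,c](ρ[c/a](ρ[b/f](S))) → 3
  (R − π[b,c](ρ[c/a](ρ[b/f](S)))) → 3
  π[b]((R − π[b,c](ρ[c/a](ρ[b/f](S))))) → 3
  σ[b=2](π[b]((R − π[b,c](ρ[c/a](ρ[b/f](S)))))) → 1

== RESULT ==
b
2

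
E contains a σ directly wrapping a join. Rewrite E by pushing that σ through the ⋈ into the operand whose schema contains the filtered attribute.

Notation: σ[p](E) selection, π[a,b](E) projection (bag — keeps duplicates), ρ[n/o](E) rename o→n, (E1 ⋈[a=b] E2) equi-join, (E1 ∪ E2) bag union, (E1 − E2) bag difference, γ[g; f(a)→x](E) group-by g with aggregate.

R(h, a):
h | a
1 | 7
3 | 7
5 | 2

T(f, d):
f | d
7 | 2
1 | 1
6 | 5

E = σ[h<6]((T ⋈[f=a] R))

σ filters on h, owned by the right side.
E' = (T ⋈[f=a] σ[h<6](R))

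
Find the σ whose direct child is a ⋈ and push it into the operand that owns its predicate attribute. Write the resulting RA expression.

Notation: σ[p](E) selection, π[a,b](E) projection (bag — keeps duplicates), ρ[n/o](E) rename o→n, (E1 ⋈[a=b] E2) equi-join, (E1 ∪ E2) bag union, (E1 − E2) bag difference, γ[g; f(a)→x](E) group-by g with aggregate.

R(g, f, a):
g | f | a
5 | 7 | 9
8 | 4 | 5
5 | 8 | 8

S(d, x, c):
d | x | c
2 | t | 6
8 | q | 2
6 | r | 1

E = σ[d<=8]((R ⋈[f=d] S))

σ filters on d, owned by the right side.
E' = (R ⋈[f=d] σ[d<=8](S))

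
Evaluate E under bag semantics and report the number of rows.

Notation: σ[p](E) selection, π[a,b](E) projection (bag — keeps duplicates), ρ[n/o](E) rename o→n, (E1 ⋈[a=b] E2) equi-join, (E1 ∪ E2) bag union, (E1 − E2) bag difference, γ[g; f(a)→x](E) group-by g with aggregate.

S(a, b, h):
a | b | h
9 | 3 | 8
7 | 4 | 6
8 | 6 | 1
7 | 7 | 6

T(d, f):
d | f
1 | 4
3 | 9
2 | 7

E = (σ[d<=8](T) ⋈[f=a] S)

Stepwise |·|:
  T → 3
  σ[d<=8](T) → 3
  S → 4
  (σ[d<=8](T) ⋈[f=a] S) → 3

|E| = 3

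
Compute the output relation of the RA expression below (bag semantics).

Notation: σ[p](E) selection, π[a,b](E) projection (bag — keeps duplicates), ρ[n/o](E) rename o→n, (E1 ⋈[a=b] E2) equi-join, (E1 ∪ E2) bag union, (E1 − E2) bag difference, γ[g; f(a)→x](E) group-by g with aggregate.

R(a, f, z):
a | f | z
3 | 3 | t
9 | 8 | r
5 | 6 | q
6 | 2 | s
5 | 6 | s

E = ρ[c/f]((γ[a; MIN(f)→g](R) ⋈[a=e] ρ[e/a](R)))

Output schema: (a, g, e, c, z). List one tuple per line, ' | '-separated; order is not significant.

Per-node cardinality:
  R → 5
  γ[a; MIN(f)→g](R) → 4
  R → 5
  ρ[e/a](R) → 5
  (γ[a; MIN(f)→g](R) ⋈[a=e] ρ[e/a](R)) → 5
  ρ[c/f]((γ[a; MIN(f)→g](R) ⋈[a=e] ρ[e/a](R))) → 5

== RESULT ==
a | g | e | c | z
3 | 3 | 3 | 3 | t
5 | 6 | 5 | 6 | q
5 | 6 | 5 | 6 | s
6 | 2 | 6 | 2 | s
9 | 8 | 9 | 8 | r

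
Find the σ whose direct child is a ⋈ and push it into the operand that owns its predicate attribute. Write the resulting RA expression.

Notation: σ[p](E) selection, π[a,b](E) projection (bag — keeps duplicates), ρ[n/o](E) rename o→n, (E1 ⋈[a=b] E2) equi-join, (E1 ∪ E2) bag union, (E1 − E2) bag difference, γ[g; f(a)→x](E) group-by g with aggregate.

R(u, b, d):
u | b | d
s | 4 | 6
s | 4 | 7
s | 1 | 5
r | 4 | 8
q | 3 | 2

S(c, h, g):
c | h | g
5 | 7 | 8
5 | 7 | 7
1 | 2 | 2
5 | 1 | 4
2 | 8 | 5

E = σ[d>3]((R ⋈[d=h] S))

σ filters on d, owned by the left side.
E' = (σ[d>3](R) ⋈[d=h] S)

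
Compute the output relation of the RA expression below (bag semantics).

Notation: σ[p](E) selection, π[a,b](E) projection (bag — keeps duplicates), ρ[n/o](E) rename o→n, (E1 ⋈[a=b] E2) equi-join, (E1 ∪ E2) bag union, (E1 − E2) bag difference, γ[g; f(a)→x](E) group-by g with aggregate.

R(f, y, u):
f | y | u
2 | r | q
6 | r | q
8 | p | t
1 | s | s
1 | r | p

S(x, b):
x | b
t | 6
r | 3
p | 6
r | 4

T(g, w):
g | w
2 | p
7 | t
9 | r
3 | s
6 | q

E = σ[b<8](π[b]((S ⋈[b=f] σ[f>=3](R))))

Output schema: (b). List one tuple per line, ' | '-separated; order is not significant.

Stepwise |·|:
  S → 4
  R → 5
  σ[f>=3](R) → 2
  (S ⋈[b=f] σ[f>=3](R)) → 2
  π[b]((S ⋈[b=f] σ[f>=3](R))) → 2
  σ[b<8](π[b]((S ⋈[b=f] σ[f>=3](R)))) → 2

== RESULT ==
b
6
6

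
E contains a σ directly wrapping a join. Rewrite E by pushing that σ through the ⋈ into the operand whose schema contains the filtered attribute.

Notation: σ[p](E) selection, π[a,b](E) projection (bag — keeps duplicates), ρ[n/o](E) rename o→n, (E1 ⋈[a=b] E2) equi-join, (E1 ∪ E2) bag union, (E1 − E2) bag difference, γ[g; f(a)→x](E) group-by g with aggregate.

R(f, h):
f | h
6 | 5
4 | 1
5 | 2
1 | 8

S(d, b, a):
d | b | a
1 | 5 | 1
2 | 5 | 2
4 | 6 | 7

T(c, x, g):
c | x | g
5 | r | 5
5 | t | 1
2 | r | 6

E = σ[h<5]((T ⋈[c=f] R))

σ filters on h, owned by the right side.
E' = (T ⋈[c=f] σ[h<5](R))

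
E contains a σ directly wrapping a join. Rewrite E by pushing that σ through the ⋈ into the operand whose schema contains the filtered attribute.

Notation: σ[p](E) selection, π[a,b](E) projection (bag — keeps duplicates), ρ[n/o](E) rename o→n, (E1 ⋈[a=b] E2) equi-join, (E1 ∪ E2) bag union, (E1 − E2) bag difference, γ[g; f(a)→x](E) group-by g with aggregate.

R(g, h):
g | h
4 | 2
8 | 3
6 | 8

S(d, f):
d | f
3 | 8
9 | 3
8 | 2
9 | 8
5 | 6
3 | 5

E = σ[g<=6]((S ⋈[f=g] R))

σ filters on g, owned by the right side.
E' = (S ⋈[f=g] σ[g<=6](R))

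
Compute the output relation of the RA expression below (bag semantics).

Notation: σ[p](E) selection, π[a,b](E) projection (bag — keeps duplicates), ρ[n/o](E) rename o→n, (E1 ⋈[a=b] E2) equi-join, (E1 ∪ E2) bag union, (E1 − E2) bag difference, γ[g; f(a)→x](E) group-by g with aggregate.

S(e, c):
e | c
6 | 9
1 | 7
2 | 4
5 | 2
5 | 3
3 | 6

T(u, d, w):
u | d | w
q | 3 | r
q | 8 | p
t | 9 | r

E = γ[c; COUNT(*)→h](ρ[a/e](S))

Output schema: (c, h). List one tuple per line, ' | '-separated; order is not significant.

Row counts bottom-up:
  S → 6
  ρ[a/e](S) → 6
  γ[c; COUNT(*)→h](ρ[a/e](S)) → 6

== RESULT ==
c | h
2 | 1
3 | 1
4 | 1
6 | 1
7 | 1
9 | 1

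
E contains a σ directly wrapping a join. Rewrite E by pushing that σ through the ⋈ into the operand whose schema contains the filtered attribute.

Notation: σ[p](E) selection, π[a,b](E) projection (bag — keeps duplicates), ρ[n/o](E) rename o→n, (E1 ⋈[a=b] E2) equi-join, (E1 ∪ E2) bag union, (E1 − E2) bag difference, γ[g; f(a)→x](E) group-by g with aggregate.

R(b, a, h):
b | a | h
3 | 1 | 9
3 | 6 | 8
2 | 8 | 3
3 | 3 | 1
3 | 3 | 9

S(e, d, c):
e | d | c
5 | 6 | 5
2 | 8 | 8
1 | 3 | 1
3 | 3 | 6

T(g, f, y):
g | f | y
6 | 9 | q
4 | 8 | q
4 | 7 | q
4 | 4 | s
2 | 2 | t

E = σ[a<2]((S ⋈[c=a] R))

σ filters on a, owned by the right side.
E' = (S ⋈[c=a] σ[a<2](R))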